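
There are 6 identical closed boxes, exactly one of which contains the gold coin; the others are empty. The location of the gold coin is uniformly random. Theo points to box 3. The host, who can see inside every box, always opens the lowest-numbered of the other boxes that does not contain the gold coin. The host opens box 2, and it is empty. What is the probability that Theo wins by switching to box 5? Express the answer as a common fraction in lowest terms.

Condition on the true location of the gold coin.
If it is in box 1 (prior 1/6): box 2 is the lowest-numbered option available, probability 1; weight (1/6)·1 = 1/6.
If it is in box 2 (prior 1/6): the host opened box 2, so this case is ruled out; weight (1/6)·0 = 0.
If it is in any of boxes 3, 4, 5, and 6 (prior 1/6 each): the host would have opened box 1 instead, probability 0; weight (1/6)·0 = 0 each.
The weights sum to 1/6.
So P(the gold coin in box 5 | the host opened box 2) = 0 / (1/6) = 0.

0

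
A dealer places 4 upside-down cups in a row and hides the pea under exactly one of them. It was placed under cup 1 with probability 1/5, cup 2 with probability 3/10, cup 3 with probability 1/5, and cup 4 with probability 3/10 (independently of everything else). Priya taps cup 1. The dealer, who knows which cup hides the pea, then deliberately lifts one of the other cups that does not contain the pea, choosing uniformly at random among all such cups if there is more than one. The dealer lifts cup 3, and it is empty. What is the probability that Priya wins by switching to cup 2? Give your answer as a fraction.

Condition on the true location of the pea.
If it is under cup 1 (prior 1/5): the dealer has 3 equally likely choices, so probability 1/3; weight (1/5)·(1/3) = 1/15.
If it is under either of cups 2 and 4 (prior 3/10 each): the dealer has 2 equally likely choices, so probability 1/2; weight (3/10)·(1/2) = 3/20 each.
If it is under cup 3 (prior 1/5): the dealer opened cup 3, so this case is ruled out; weight (1/5)·0 = 0.
The weights sum to 11/30.
So P(the pea under cup 2 | the dealer opened cup 3) = (3/20) / (11/30) = 9/22.

9/22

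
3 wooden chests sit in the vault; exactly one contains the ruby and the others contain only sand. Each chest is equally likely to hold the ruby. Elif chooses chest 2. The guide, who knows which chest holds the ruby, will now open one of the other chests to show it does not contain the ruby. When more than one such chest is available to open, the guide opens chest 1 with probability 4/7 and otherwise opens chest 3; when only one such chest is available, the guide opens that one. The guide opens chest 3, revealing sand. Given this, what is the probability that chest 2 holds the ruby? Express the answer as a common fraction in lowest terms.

Consider each possible location of the ruby in turn.
If it is in chest 1 (prior 1/3): only chest 3 is available, probability 1; weight (1/3)·1 = 1/3.
If it is in chest 2 (prior 1/3): chest 1 is available but not opened, probability 3/7; weight (1/3)·(3/7) = 1/7.
If it is in chest 3 (prior 1/3): the guide opened chest 3, so this case is ruled out; weight (1/3)·0 = 0.
The weights sum to 10/21.
So P(the ruby in chest 2 | the guide opened chest 3) = (1/7) / (10/21) = 3/10.

3/10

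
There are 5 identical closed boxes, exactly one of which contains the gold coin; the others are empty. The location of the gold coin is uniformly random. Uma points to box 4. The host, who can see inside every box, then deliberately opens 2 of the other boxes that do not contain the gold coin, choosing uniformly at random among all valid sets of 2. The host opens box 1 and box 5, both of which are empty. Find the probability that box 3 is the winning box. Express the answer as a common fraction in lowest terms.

2/5

Consider each possible location of the gold coin in turn.
If it is in either of boxes 1 and 5 (prior 1/5 each): that box was opened and seen not to hold the prize — ruled out; weight (1/5)·0 = 0 each.
If it is in either of boxes 2 and 3 (prior 1/5 each): the host has 3 equally likely choices, so probability 1/3; weight (1/5)·(1/3) = 1/15 each.
If it is in box 4 (prior 1/5): the host has 6 equally likely choices, so probability 1/6; weight (1/5)·(1/6) = 1/30.
The weights sum to 1/6.
So P(the gold coin in box 3 | the host opened box 1 and box 5) = (1/15) / (1/6) = 2/5.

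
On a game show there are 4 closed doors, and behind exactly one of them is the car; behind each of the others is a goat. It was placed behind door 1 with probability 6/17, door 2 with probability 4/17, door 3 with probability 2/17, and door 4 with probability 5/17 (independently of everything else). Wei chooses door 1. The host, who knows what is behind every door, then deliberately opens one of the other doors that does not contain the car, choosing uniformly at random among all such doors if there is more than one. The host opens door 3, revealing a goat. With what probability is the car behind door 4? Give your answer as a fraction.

5/13

Condition on the true location of the car.
If it is behind door 1 (prior 6/17): the host has 3 equally likely choices, so probability 1/3; weight (6/17)·(1/3) = 2/17.
If it is behind door 2 (prior 4/17): the host has 2 equally likely choices, so probability 1/2; weight (4/17)·(1/2) = 2/17.
If it is behind door 3 (prior 2/17): the host opened door 3, so this case is ruled out; weight (2/17)·0 = 0.
If it is behind door 4 (prior 5/17): the host has 2 equally likely choices, so probability 1/2; weight (5/17)·(1/2) = 5/34.
The weights sum to 13/34.
So P(the car behind door 4 | the host opened door 3) = (5/34) / (13/34) = 5/13.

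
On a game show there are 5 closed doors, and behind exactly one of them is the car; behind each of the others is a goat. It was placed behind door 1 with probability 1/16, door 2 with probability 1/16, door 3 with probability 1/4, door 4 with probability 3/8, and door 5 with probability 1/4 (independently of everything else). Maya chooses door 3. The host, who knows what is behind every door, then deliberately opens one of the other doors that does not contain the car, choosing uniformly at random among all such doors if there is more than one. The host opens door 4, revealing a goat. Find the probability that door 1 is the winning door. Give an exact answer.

Apply Bayes' rule, conditioning on where the car actually is.
If it is behind either of doors 1 and 2 (prior 1/16 each): the host has 3 equally likely choices, so probability 1/3; weight (1/16)·(1/3) = 1/48 each.
If it is behind door 3 (prior 1/4): the host has 4 equally likely choices, so probability 1/4; weight (1/4)·(1/4) = 1/16.
If it is behind door 4 (prior 3/8): the host opened door 4, so this case is ruled out; weight (3/8)·0 = 0.
If it is behind door 5 (prior 1/4): the host has 3 equally likely choices, so probability 1/3; weight (1/4)·(1/3) = 1/12.
The weights sum to 3/16.
So P(the car behind door 1 | the host opened door 4) = (1/48) / (3/16) = 1/9.

1/9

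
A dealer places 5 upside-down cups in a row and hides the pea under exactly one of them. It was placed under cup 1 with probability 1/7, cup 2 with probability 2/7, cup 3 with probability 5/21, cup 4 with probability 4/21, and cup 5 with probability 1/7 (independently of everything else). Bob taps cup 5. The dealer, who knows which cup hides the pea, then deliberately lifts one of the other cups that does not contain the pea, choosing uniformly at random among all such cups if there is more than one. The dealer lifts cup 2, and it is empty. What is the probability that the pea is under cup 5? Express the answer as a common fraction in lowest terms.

Apply Bayes' rule, conditioning on where the pea actually is.
If it is under cup 1 (prior 1/7): the dealer has 3 equally likely choices, so probability 1/3; weight (1/7)·(1/3) = 1/21.
If it is under cup 2 (prior 2/7): the dealer opened cup 2, so this case is ruled out; weight (2/7)·0 = 0.
If it is under cup 3 (prior 5/21): the dealer has 3 equally likely choices, so probability 1/3; weight (5/21)·(1/3) = 5/63.
If it is under cup 4 (prior 4/21): the dealer has 3 equally likely choices, so probability 1/3; weight (4/21)·(1/3) = 4/63.
If it is under cup 5 (prior 1/7): the dealer has 4 equally likely choices, so probability 1/4; weight (1/7)·(1/4) = 1/28.
The weights sum to 19/84.
So P(the pea under cup 5 | the dealer opened cup 2) = (1/28) / (19/84) = 3/19.

3/19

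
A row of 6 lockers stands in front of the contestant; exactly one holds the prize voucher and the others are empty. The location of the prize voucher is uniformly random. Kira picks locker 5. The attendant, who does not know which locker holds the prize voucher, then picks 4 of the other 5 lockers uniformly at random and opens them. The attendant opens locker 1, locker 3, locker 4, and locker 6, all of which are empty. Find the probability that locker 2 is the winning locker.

1/2

Because the attendant chose which lockers to open without knowing where the prize voucher is, the choice is independent of the prize location. Learning that none of the 4 opened lockers holds the prize voucher simply rules out those 4 locations and leaves the remaining 2 lockers still equally likely by symmetry.
So P(the prize voucher in locker 2) = 1/2.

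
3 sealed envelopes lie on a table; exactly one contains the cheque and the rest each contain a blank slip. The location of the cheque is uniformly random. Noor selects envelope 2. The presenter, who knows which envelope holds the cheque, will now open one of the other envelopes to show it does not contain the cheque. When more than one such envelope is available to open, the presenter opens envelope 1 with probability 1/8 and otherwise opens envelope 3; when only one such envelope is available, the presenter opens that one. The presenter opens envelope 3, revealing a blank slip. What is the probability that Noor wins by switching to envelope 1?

Apply Bayes' rule, conditioning on where the cheque actually is.
If it is in envelope 1 (prior 1/3): only envelope 3 is available, probability 1; weight (1/3)·1 = 1/3.
If it is in envelope 2 (prior 1/3): envelope 1 is available but not opened, probability 7/8; weight (1/3)·(7/8) = 7/24.
If it is in envelope 3 (prior 1/3): the presenter opened envelope 3, so this case is ruled out; weight (1/3)·0 = 0.
The weights sum to 5/8.
So P(the cheque in envelope 1 | the presenter opened envelope 3) = (1/3) / (5/8) = 8/15.

8/15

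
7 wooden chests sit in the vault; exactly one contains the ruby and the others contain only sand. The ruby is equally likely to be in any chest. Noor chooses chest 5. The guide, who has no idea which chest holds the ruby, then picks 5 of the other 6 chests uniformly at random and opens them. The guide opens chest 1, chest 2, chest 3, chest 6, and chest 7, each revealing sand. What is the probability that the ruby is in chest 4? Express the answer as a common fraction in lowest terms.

1/2

Consider each possible location of the ruby in turn.
If it is in any of chests 1, 2, 3, 6, and 7 (prior 1/7 each): that chest was opened and seen not to hold the prize — ruled out; weight (1/7)·0 = 0 each.
If it is in either of chests 4 and 5 (prior 1/7 each): the guide picks exactly this set with probability 1/6 regardless, and none is the prize; weight (1/7)·(1/6) = 1/42 each.
The weights sum to 1/21.
So P(the ruby in chest 4 | the guide opened chest 1, chest 2, chest 3, chest 6, and chest 7) = (1/42) / (1/21) = 1/2.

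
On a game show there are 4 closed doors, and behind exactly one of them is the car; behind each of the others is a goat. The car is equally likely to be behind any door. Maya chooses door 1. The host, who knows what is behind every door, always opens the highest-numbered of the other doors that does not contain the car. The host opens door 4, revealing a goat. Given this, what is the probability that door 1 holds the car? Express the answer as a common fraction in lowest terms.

Apply Bayes' rule, conditioning on where the car actually is.
If it is behind any of doors 1, 2, and 3 (prior 1/4 each): door 4 is the highest-numbered option available, probability 1; weight (1/4)·1 = 1/4 each.
If it is behind door 4 (prior 1/4): the host opened door 4, so this case is ruled out; weight (1/4)·0 = 0.
The weights sum to 3/4.
So P(the car behind door 1 | the host opened door 4) = (1/4) / (3/4) = 1/3.

1/3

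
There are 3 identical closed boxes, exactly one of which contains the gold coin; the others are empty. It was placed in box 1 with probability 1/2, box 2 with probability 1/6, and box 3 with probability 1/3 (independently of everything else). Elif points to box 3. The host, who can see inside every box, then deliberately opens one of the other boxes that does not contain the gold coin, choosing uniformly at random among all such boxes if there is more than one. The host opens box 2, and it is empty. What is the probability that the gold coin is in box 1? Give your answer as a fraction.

Apply Bayes' rule, conditioning on where the gold coin actually is.
If it is in box 1 (prior 1/2): the host has no choice, probability 1; weight (1/2)·1 = 1/2.
If it is in box 2 (prior 1/6): the host opened box 2, so this case is ruled out; weight (1/6)·0 = 0.
If it is in box 3 (prior 1/3): the host has 2 equally likely choices, so probability 1/2; weight (1/3)·(1/2) = 1/6.
The weights sum to 2/3.
So P(the gold coin in box 1 | the host opened box 2) = (1/2) / (2/3) = 3/4.

3/4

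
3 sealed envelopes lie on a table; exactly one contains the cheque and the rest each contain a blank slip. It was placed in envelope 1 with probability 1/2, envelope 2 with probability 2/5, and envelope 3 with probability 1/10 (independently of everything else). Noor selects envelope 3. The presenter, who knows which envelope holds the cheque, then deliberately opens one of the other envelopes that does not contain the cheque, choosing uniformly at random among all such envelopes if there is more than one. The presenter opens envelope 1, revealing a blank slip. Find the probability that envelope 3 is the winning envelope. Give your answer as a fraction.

Apply Bayes' rule, conditioning on where the cheque actually is.
If it is in envelope 1 (prior 1/2): the presenter opened envelope 1, so this case is ruled out; weight (1/2)·0 = 0.
If it is in envelope 2 (prior 2/5): the presenter has no choice, probability 1; weight (2/5)·1 = 2/5.
If it is in envelope 3 (prior 1/10): the presenter has 2 equally likely choices, so probability 1/2; weight (1/10)·(1/2) = 1/20.
The weights sum to 9/20.
So P(the cheque in envelope 3 | the presenter opened envelope 1) = (1/20) / (9/20) = 1/9.

1/9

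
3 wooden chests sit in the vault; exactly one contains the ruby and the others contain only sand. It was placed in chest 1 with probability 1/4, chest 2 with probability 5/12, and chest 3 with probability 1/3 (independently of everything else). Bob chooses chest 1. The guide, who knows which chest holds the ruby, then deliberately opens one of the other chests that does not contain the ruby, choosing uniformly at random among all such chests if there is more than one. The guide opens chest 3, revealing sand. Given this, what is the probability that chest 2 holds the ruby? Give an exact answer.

Apply Bayes' rule, conditioning on where the ruby actually is.
If it is in chest 1 (prior 1/4): the guide has 2 equally likely choices, so probability 1/2; weight (1/4)·(1/2) = 1/8.
If it is in chest 2 (prior 5/12): the guide has no choice, probability 1; weight (5/12)·1 = 5/12.
If it is in chest 3 (prior 1/3): the guide opened chest 3, so this case is ruled out; weight (1/3)·0 = 0.
The weights sum to 13/24.
So P(the ruby in chest 2 | the guide opened chest 3) = (5/12) / (13/24) = 10/13.

10/13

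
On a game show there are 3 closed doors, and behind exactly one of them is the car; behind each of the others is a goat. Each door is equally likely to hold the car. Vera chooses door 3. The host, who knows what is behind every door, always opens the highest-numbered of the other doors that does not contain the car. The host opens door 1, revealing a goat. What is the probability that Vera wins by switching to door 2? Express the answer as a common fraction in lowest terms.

Condition on the true location of the car.
If it is behind door 1 (prior 1/3): the host opened door 1, so this case is ruled out; weight (1/3)·0 = 0.
If it is behind door 2 (prior 1/3): door 1 is the highest-numbered option available, probability 1; weight (1/3)·1 = 1/3.
If it is behind door 3 (prior 1/3): the host would have opened door 2 instead, probability 0; weight (1/3)·0 = 0.
The weights sum to 1/3.
So P(the car behind door 2 | the host opened door 1) = (1/3) / (1/3) = 1.

1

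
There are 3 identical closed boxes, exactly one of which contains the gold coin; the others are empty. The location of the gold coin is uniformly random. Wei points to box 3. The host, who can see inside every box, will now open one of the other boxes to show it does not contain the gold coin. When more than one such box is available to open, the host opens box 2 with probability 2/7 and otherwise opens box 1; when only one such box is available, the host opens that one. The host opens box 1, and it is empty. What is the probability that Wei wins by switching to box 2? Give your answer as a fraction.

7/12

Consider each possible location of the gold coin in turn.
If it is in box 1 (prior 1/3): the host opened box 1, so this case is ruled out; weight (1/3)·0 = 0.
If it is in box 2 (prior 1/3): only box 1 is available, probability 1; weight (1/3)·1 = 1/3.
If it is in box 3 (prior 1/3): box 2 is available but not opened, probability 5/7; weight (1/3)·(5/7) = 5/21.
The weights sum to 4/7.
So P(the gold coin in box 2 | the host opened box 1) = (1/3) / (4/7) = 7/12.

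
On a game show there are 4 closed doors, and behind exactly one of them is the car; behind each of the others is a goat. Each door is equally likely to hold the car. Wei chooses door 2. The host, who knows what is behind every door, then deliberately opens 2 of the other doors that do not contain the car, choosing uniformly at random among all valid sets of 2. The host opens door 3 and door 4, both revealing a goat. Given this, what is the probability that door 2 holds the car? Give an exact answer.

Condition on the true location of the car.
If it is behind door 1 (prior 1/4): the host has no choice, probability 1; weight (1/4)·1 = 1/4.
If it is behind door 2 (prior 1/4): the host has 3 equally likely choices, so probability 1/3; weight (1/4)·(1/3) = 1/12.
If it is behind either of doors 3 and 4 (prior 1/4 each): that door was opened and seen not to hold the prize — ruled out; weight (1/4)·0 = 0 each.
The weights sum to 1/3.
So P(the car behind door 2 | the host opened door 3 and door 4) = (1/12) / (1/3) = 1/4.

1/4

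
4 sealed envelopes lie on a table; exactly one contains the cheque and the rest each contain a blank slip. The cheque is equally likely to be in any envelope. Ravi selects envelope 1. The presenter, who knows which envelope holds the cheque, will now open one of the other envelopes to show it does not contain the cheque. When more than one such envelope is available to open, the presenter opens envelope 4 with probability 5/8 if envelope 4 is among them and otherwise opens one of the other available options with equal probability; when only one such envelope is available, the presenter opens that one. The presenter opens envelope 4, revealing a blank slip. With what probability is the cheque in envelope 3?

1/3

Apply Bayes' rule, conditioning on where the cheque actually is.
If it is in any of envelopes 1, 2, and 3 (prior 1/4 each): envelope 4 is available, opened with probability 5/8; weight (1/4)·(5/8) = 5/32 each.
If it is in envelope 4 (prior 1/4): the presenter opened envelope 4, so this case is ruled out; weight (1/4)·0 = 0.
The weights sum to 15/32.
So P(the cheque in envelope 3 | the presenter opened envelope 4) = (5/32) / (15/32) = 1/3.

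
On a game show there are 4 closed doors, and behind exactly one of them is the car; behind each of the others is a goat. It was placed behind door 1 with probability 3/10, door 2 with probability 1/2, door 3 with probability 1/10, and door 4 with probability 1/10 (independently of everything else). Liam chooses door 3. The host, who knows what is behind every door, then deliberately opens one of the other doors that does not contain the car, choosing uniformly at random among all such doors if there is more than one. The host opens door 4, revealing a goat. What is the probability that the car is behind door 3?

1/13

Apply Bayes' rule, conditioning on where the car actually is.
If it is behind door 1 (prior 3/10): the host has 2 equally likely choices, so probability 1/2; weight (3/10)·(1/2) = 3/20.
If it is behind door 2 (prior 1/2): the host has 2 equally likely choices, so probability 1/2; weight (1/2)·(1/2) = 1/4.
If it is behind door 3 (prior 1/10): the host has 3 equally likely choices, so probability 1/3; weight (1/10)·(1/3) = 1/30.
If it is behind door 4 (prior 1/10): the host opened door 4, so this case is ruled out; weight (1/10)·0 = 0.
The weights sum to 13/30.
So P(the car behind door 3 | the host opened door 4) = (1/30) / (13/30) = 1/13.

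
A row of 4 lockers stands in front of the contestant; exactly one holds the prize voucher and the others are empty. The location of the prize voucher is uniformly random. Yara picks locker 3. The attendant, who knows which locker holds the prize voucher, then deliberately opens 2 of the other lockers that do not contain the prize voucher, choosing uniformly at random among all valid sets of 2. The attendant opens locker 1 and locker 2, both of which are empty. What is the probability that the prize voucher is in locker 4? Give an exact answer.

3/4

Apply Bayes' rule, conditioning on where the prize voucher actually is.
If it is in either of lockers 1 and 2 (prior 1/4 each): that locker was opened and seen not to hold the prize — ruled out; weight (1/4)·0 = 0 each.
If it is in locker 3 (prior 1/4): the attendant has 3 equally likely choices, so probability 1/3; weight (1/4)·(1/3) = 1/12.
If it is in locker 4 (prior 1/4): the attendant has no choice, probability 1; weight (1/4)·1 = 1/4.
The weights sum to 1/3.
So P(the prize voucher in locker 4 | the attendant opened locker 1 and locker 2) = (1/4) / (1/3) = 3/4.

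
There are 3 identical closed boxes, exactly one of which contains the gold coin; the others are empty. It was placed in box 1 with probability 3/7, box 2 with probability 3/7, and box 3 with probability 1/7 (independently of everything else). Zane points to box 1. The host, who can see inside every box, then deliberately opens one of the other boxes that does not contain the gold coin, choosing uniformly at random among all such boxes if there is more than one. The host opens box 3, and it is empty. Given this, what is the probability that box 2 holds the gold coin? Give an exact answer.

Condition on the true location of the gold coin.
If it is in box 1 (prior 3/7): the host has 2 equally likely choices, so probability 1/2; weight (3/7)·(1/2) = 3/14.
If it is in box 2 (prior 3/7): the host has no choice, probability 1; weight (3/7)·1 = 3/7.
If it is in box 3 (prior 1/7): the host opened box 3, so this case is ruled out; weight (1/7)·0 = 0.
The weights sum to 9/14.
So P(the gold coin in box 2 | the host opened box 3) = (3/7) / (9/14) = 2/3.

2/3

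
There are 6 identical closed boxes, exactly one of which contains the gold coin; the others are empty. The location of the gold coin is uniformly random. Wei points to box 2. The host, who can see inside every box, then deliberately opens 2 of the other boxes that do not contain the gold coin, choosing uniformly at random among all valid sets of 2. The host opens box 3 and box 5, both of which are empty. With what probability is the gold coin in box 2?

Apply Bayes' rule, conditioning on where the gold coin actually is.
If it is in any of boxes 1, 4, and 6 (prior 1/6 each): the host has 6 equally likely choices, so probability 1/6; weight (1/6)·(1/6) = 1/36 each.
If it is in box 2 (prior 1/6): the host has 10 equally likely choices, so probability 1/10; weight (1/6)·(1/10) = 1/60.
If it is in either of boxes 3 and 5 (prior 1/6 each): that box was opened and seen not to hold the prize — ruled out; weight (1/6)·0 = 0 each.
The weights sum to 1/10.
So P(the gold coin in box 2 | the host opened box 3 and box 5) = (1/60) / (1/10) = 1/6.

1/6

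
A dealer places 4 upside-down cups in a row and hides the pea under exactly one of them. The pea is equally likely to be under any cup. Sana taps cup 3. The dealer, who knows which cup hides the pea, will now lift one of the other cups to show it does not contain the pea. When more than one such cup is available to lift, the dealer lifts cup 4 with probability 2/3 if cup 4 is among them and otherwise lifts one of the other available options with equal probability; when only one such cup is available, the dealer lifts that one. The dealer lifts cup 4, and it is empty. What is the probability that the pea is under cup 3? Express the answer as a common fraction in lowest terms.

Condition on the true location of the pea.
If it is under any of cups 1, 2, and 3 (prior 1/4 each): cup 4 is available, opened with probability 2/3; weight (1/4)·(2/3) = 1/6 each.
If it is under cup 4 (prior 1/4): the dealer opened cup 4, so this case is ruled out; weight (1/4)·0 = 0.
The weights sum to 1/2.
So P(the pea under cup 3 | the dealer opened cup 4) = (1/6) / (1/2) = 1/3.

1/3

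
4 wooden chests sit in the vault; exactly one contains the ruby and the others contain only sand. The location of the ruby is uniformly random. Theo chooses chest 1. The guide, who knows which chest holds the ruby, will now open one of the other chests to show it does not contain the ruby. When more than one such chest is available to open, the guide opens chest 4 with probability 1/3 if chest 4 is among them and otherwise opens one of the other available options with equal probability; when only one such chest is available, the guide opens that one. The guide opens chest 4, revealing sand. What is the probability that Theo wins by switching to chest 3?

Condition on the true location of the ruby.
If it is in any of chests 1, 2, and 3 (prior 1/4 each): chest 4 is available, opened with probability 1/3; weight (1/4)·(1/3) = 1/12 each.
If it is in chest 4 (prior 1/4): the guide opened chest 4, so this case is ruled out; weight (1/4)·0 = 0.
The weights sum to 1/4.
So P(the ruby in chest 3 | the guide opened chest 4) = (1/12) / (1/4) = 1/3.

1/3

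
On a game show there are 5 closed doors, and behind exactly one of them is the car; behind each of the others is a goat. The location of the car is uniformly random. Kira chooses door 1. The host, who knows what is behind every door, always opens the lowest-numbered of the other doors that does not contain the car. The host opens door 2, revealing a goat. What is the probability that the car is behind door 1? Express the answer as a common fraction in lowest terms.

Apply Bayes' rule, conditioning on where the car actually is.
If it is behind any of doors 1, 3, 4, and 5 (prior 1/5 each): door 2 is the lowest-numbered option available, probability 1; weight (1/5)·1 = 1/5 each.
If it is behind door 2 (prior 1/5): the host opened door 2, so this case is ruled out; weight (1/5)·0 = 0.
The weights sum to 4/5.
So P(the car behind door 1 | the host opened door 2) = (1/5) / (4/5) = 1/4.

1/4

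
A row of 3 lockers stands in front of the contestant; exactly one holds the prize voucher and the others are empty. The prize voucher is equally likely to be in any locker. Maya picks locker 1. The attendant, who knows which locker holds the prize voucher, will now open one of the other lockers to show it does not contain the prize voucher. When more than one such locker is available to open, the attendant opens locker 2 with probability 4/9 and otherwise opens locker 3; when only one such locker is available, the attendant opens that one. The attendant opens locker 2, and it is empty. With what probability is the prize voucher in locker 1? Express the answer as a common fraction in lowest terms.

Condition on the true location of the prize voucher.
If it is in locker 1 (prior 1/3): locker 2 is available, opened with probability 4/9; weight (1/3)·(4/9) = 4/27.
If it is in locker 2 (prior 1/3): the attendant opened locker 2, so this case is ruled out; weight (1/3)·0 = 0.
If it is in locker 3 (prior 1/3): only locker 2 is available, probability 1; weight (1/3)·1 = 1/3.
The weights sum to 13/27.
So P(the prize voucher in locker 1 | the attendant opened locker 2) = (4/27) / (13/27) = 4/13.

4/13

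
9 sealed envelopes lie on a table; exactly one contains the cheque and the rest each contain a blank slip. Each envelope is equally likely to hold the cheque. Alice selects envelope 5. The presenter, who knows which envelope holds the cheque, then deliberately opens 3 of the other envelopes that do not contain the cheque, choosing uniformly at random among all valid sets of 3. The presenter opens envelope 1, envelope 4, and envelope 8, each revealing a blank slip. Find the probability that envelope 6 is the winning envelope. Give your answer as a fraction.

Consider each possible location of the cheque in turn.
If it is in any of envelopes 1, 4, and 8 (prior 1/9 each): that envelope was opened and seen not to hold the prize — ruled out; weight (1/9)·0 = 0 each.
If it is in any of envelopes 2, 3, 6, 7, and 9 (prior 1/9 each): the presenter has 35 equally likely choices, so probability 1/35; weight (1/9)·(1/35) = 1/315 each.
If it is in envelope 5 (prior 1/9): the presenter has 56 equally likely choices, so probability 1/56; weight (1/9)·(1/56) = 1/504.
The weights sum to 1/56.
So P(the cheque in envelope 6 | the presenter opened envelope 1, envelope 4, and envelope 8) = (1/315) / (1/56) = 8/45.

8/45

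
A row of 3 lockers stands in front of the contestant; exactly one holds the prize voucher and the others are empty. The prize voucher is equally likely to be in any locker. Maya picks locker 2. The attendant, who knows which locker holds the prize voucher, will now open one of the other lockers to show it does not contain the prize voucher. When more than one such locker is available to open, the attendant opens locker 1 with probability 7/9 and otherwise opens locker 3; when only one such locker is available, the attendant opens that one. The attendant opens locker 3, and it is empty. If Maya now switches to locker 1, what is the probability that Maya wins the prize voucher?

Consider each possible location of the prize voucher in turn.
If it is in locker 1 (prior 1/3): only locker 3 is available, probability 1; weight (1/3)·1 = 1/3.
If it is in locker 2 (prior 1/3): locker 1 is available but not opened, probability 2/9; weight (1/3)·(2/9) = 2/27.
If it is in locker 3 (prior 1/3): the attendant opened locker 3, so this case is ruled out; weight (1/3)·0 = 0.
The weights sum to 11/27.
So P(the prize voucher in locker 1 | the attendant opened locker 3) = (1/3) / (11/27) = 9/11.

9/11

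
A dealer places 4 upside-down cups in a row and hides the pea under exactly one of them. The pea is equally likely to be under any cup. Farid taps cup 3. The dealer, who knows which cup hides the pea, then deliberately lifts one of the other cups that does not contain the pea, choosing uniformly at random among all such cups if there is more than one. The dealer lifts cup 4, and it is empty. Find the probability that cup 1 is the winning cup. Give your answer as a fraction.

3/8

Consider each possible location of the pea in turn.
If it is under either of cups 1 and 2 (prior 1/4 each): the dealer has 2 equally likely choices, so probability 1/2; weight (1/4)·(1/2) = 1/8 each.
If it is under cup 3 (prior 1/4): the dealer has 3 equally likely choices, so probability 1/3; weight (1/4)·(1/3) = 1/12.
If it is under cup 4 (prior 1/4): the dealer opened cup 4, so this case is ruled out; weight (1/4)·0 = 0.
The weights sum to 1/3.
So P(the pea under cup 1 | the dealer opened cup 4) = (1/8) / (1/3) = 3/8.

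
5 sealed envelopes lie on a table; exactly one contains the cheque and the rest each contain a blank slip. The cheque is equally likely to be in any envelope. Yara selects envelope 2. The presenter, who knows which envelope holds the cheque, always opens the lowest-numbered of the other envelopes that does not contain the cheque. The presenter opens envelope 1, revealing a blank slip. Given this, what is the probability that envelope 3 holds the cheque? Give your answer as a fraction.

Consider each possible location of the cheque in turn.
If it is in envelope 1 (prior 1/5): the presenter opened envelope 1, so this case is ruled out; weight (1/5)·0 = 0.
If it is in any of envelopes 2, 3, 4, and 5 (prior 1/5 each): envelope 1 is the lowest-numbered option available, probability 1; weight (1/5)·1 = 1/5 each.
The weights sum to 4/5.
So P(the cheque in envelope 3 | the presenter opened envelope 1) = (1/5) / (4/5) = 1/4.

1/4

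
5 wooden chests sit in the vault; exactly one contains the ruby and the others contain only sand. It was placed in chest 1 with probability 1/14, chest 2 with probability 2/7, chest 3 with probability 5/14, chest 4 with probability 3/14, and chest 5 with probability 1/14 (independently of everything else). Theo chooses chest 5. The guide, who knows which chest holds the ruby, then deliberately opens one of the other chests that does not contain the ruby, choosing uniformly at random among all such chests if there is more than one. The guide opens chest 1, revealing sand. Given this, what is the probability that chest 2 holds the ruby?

Apply Bayes' rule, conditioning on where the ruby actually is.
If it is in chest 1 (prior 1/14): the guide opened chest 1, so this case is ruled out; weight (1/14)·0 = 0.
If it is in chest 2 (prior 2/7): the guide has 3 equally likely choices, so probability 1/3; weight (2/7)·(1/3) = 2/21.
If it is in chest 3 (prior 5/14): the guide has 3 equally likely choices, so probability 1/3; weight (5/14)·(1/3) = 5/42.
If it is in chest 4 (prior 3/14): the guide has 3 equally likely choices, so probability 1/3; weight (3/14)·(1/3) = 1/14.
If it is in chest 5 (prior 1/14): the guide has 4 equally likely choices, so probability 1/4; weight (1/14)·(1/4) = 1/56.
The weights sum to 17/56.
So P(the ruby in chest 2 | the guide opened chest 1) = (2/21) / (17/56) = 16/51.

16/51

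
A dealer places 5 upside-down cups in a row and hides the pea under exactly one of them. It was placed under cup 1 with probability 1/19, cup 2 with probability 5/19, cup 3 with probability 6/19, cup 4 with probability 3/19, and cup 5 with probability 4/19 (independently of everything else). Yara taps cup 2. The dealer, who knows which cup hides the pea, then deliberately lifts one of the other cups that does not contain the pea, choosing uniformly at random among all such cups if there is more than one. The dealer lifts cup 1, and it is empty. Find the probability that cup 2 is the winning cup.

Consider each possible location of the pea in turn.
If it is under cup 1 (prior 1/19): the dealer opened cup 1, so this case is ruled out; weight (1/19)·0 = 0.
If it is under cup 2 (prior 5/19): the dealer has 4 equally likely choices, so probability 1/4; weight (5/19)·(1/4) = 5/76.
If it is under cup 3 (prior 6/19): the dealer has 3 equally likely choices, so probability 1/3; weight (6/19)·(1/3) = 2/19.
If it is under cup 4 (prior 3/19): the dealer has 3 equally likely choices, so probability 1/3; weight (3/19)·(1/3) = 1/19.
If it is under cup 5 (prior 4/19): the dealer has 3 equally likely choices, so probability 1/3; weight (4/19)·(1/3) = 4/57.
The weights sum to 67/228.
So P(the pea under cup 2 | the dealer opened cup 1) = (5/76) / (67/228) = 15/67.

15/67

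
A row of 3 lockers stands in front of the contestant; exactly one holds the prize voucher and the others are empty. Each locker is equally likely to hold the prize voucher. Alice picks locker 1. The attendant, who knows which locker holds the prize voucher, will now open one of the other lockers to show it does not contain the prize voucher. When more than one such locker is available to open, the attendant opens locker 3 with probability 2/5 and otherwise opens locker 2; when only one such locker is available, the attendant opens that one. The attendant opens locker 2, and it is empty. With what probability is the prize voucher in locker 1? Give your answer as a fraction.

3/8

Consider each possible location of the prize voucher in turn.
If it is in locker 1 (prior 1/3): locker 3 is available but not opened, probability 3/5; weight (1/3)·(3/5) = 1/5.
If it is in locker 2 (prior 1/3): the attendant opened locker 2, so this case is ruled out; weight (1/3)·0 = 0.
If it is in locker 3 (prior 1/3): only locker 2 is available, probability 1; weight (1/3)·1 = 1/3.
The weights sum to 8/15.
So P(the prize voucher in locker 1 | the attendant opened locker 2) = (1/5) / (8/15) = 3/8.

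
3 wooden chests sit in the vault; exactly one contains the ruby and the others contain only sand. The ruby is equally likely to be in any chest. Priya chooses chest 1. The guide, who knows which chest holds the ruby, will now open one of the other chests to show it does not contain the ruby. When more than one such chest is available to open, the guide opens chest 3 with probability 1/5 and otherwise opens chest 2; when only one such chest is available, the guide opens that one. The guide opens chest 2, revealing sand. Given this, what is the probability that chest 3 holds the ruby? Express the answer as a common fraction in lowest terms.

5/9

Apply Bayes' rule, conditioning on where the ruby actually is.
If it is in chest 1 (prior 1/3): chest 3 is available but not opened, probability 4/5; weight (1/3)·(4/5) = 4/15.
If it is in chest 2 (prior 1/3): the guide opened chest 2, so this case is ruled out; weight (1/3)·0 = 0.
If it is in chest 3 (prior 1/3): only chest 2 is available, probability 1; weight (1/3)·1 = 1/3.
The weights sum to 3/5.
So P(the ruby in chest 3 | the guide opened chest 2) = (1/3) / (3/5) = 5/9.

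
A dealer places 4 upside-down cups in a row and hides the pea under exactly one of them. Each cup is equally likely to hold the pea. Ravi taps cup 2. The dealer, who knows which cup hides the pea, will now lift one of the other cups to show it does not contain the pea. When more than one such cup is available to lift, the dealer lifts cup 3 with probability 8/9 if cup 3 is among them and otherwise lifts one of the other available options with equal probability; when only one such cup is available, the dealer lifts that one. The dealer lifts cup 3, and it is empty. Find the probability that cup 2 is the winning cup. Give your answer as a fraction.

Condition on the true location of the pea.
If it is under any of cups 1, 2, and 4 (prior 1/4 each): cup 3 is available, opened with probability 8/9; weight (1/4)·(8/9) = 2/9 each.
If it is under cup 3 (prior 1/4): the dealer opened cup 3, so this case is ruled out; weight (1/4)·0 = 0.
The weights sum to 2/3.
So P(the pea under cup 2 | the dealer opened cup 3) = (2/9) / (2/3) = 1/3.

1/3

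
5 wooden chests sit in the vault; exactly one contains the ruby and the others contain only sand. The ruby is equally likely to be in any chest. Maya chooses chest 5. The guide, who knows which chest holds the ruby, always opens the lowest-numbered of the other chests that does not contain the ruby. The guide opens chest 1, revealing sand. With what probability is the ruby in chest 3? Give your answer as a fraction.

Condition on the true location of the ruby.
If it is in chest 1 (prior 1/5): the guide opened chest 1, so this case is ruled out; weight (1/5)·0 = 0.
If it is in any of chests 2, 3, 4, and 5 (prior 1/5 each): chest 1 is the lowest-numbered option available, probability 1; weight (1/5)·1 = 1/5 each.
The weights sum to 4/5.
So P(the ruby in chest 3 | the guide opened chest 1) = (1/5) / (4/5) = 1/4.

1/4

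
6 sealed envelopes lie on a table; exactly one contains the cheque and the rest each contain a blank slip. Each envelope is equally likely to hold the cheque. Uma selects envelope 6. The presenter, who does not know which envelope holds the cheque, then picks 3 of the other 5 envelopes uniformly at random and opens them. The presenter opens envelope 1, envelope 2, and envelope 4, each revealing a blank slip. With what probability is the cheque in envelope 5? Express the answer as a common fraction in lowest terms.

Condition on the true location of the cheque.
If it is in any of envelopes 1, 2, and 4 (prior 1/6 each): that envelope was opened and seen not to hold the prize — ruled out; weight (1/6)·0 = 0 each.
If it is in any of envelopes 3, 5, and 6 (prior 1/6 each): the presenter picks exactly this set with probability 1/10 regardless, and none is the prize; weight (1/6)·(1/10) = 1/60 each.
The weights sum to 1/20.
So P(the cheque in envelope 5 | the presenter opened envelope 1, envelope 2, and envelope 4) = (1/60) / (1/20) = 1/3.

1/3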